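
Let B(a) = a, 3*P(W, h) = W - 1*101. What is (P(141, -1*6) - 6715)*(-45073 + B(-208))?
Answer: 910374505/3 ≈ 3.0346e+8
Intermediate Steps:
P(W, h) = -101/3 + W/3 (P(W, h) = (W - 1*101)/3 = (W - 101)/3 = (-101 + W)/3 = -101/3 + W/3)
(P(141, -1*6) - 6715)*(-45073 + B(-208)) = ((-101/3 + (⅓)*141) - 6715)*(-45073 - 208) = ((-101/3 + 47) - 6715)*(-45281) = (40/3 - 6715)*(-45281) = -20105/3*(-45281) = 910374505/3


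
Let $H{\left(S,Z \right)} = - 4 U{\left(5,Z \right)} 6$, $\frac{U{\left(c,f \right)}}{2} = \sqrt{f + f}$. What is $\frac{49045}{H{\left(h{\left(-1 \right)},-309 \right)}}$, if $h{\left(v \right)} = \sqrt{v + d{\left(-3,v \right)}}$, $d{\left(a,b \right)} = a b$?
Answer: $\frac{49045 i \sqrt{618}}{29664} \approx 41.102 i$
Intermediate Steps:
$h{\left(v \right)} = \sqrt{2} \sqrt{- v}$ ($h{\left(v \right)} = \sqrt{v - 3 v} = \sqrt{- 2 v} = \sqrt{2} \sqrt{- v}$)
$U{\left(c,f \right)} = 2 \sqrt{2} \sqrt{f}$ ($U{\left(c,f \right)} = 2 \sqrt{f + f} = 2 \sqrt{2 f} = 2 \sqrt{2} \sqrt{f}$)
$H{\left(S,Z \right)} = - 48 \sqrt{2} \sqrt{Z}$ ($H{\left(S,Z \right)} = - 4 \cdot 2 \sqrt{2} \sqrt{Z} 6 = - 8 \sqrt{2} \sqrt{Z} 6 = - 48 \sqrt{2} \sqrt{Z}$)
$\frac{49045}{H{\left(h{\left(-1 \right)},-309 \right)}} = \frac{49045}{\left(-48\right) \sqrt{2} \sqrt{-309}} = \frac{49045}{\left(-48\right) \sqrt{2} i \sqrt{309}} = \frac{49045}{\left(-48\right) i \sqrt{618}} = 49045 \frac{i \sqrt{618}}{29664} = \frac{49045 i \sqrt{618}}{29664}$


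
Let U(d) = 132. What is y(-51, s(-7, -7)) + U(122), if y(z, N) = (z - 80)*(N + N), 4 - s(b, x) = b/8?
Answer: -4581/4 ≈ -1145.3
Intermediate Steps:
s(b, x) = 4 - b/8
y(z, N) = 2*N*(-80 + z) (y(z, N) = (-80 + z)*(2*N) = 2*N*(-80 + z))
y(-51, s(-7, -7)) + U(122) = 2*(4 - 1/8*(-7))*(-80 - 51) + 132 = 2*(4 + 7/8)*(-131) + 132 = 2*(39/8)*(-131) + 132 = -5109/4 + 132 = -4581/4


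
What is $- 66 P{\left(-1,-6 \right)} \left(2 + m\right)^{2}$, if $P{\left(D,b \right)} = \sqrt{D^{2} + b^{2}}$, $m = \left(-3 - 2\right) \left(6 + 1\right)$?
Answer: $- 71874 \sqrt{37} \approx -4.3719 \cdot 10^{5}$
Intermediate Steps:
$m = -35$ ($m = \left(-5\right) 7 = -35$)
$- 66 P{\left(-1,-6 \right)} \left(2 + m\right)^{2} = - 66 \sqrt{\left(-1\right)^{2} + \left(-6\right)^{2}} \left(2 - 35\right)^{2} = - 66 \sqrt{1 + 36} \left(-33\right)^{2} = - 66 \sqrt{37} \cdot 1089 = - 71874 \sqrt{37}$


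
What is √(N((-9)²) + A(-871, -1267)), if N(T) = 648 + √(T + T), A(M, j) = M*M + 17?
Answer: √(759306 + 9*√2) ≈ 871.39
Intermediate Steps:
A(M, j) = 17 + M² (A(M, j) = M² + 17 = 17 + M²)
N(T) = 648 + √2*√T (N(T) = 648 + √(2*T) = 648 + √2*√T)
√(N((-9)²) + A(-871, -1267)) = √((648 + √2*√((-9)²)) + (17 + (-871)²)) = √((648 + √2*√81) + (17 + 758641)) = √((648 + √2*9) + 758658) = √((648 + 9*√2) + 758658) = √(759306 + 9*√2)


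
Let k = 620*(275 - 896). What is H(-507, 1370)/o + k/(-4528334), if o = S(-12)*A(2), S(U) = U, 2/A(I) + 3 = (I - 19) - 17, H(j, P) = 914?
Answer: 38287109923/27170004 ≈ 1409.2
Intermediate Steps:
A(I) = 2/(-39 + I) (A(I) = 2/(-3 + ((I - 19) - 17)) = 2/(-3 + ((-19 + I) - 17)) = 2/(-3 + (-36 + I)) = 2/(-39 + I))
k = -385020 (k = 620*(-621) = -385020)
o = 24/37 (o = -24/(-39 + 2) = -24/(-37) = -24*(-1)/37 = -12*(-2/37) = 24/37 ≈ 0.64865)
H(-507, 1370)/o + k/(-4528334) = 914/(24/37) - 385020/(-4528334) = 914*(37/24) - 385020*(-1/4528334) = 16909/12 + 192510/2264167 = 38287109923/27170004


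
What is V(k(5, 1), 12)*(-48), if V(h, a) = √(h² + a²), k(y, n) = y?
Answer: -624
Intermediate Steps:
V(h, a) = √(a² + h²)
V(k(5, 1), 12)*(-48) = √(12² + 5²)*(-48) = √(144 + 25)*(-48) = √169*(-48) = 13*(-48) = -624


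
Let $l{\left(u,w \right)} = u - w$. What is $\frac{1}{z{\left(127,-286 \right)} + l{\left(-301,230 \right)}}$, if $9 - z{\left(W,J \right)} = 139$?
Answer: $- \frac{1}{661} \approx -0.0015129$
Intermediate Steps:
$z{\left(W,J \right)} = -130$ ($z{\left(W,J \right)} = 9 - 139 = -130$)
$\frac{1}{z{\left(127,-286 \right)} + l{\left(-301,230 \right)}} = \frac{1}{-130 - 531} = \frac{1}{-661} = - \frac{1}{661}$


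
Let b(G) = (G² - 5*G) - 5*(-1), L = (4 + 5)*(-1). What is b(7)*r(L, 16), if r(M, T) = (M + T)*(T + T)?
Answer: 4256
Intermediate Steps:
L = -9 (L = 9*(-1) = -9)
r(M, T) = 2*T*(M + T) (r(M, T) = (M + T)*(2*T) = 2*T*(M + T))
b(G) = 5 + G² - 5*G (b(G) = (G² - 5*G) + 5 = 5 + G² - 5*G)
b(7)*r(L, 16) = (5 + 7² - 5*7)*(2*16*(-9 + 16)) = (5 + 49 - 35)*(2*16*7) = 19*224 = 4256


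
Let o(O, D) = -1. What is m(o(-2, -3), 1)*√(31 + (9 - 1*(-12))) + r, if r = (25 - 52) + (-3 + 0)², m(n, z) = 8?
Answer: -18 + 16*√13 ≈ 39.689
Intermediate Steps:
r = -18 (r = -27 + (-3)² = -27 + 9 = -18)
m(o(-2, -3), 1)*√(31 + (9 - 1*(-12))) + r = 8*√(31 + (9 - 1*(-12))) - 18 = 8*√(31 + (9 + 12)) - 18 = 8*√(31 + 21) - 18 = 8*√52 - 18 = 8*(2*√13) - 18 = 16*√13 - 18 = -18 + 16*√13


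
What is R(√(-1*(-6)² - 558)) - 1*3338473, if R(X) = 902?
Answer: -3337571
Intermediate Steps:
R(√(-1*(-6)² - 558)) - 1*3338473 = 902 - 1*3338473 = 902 - 3338473 = -3337571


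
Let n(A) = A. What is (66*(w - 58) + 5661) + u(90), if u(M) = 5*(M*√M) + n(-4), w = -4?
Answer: 1565 + 1350*√10 ≈ 5834.1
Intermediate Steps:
u(M) = -4 + 5*M^(3/2) (u(M) = 5*(M*√M) - 4 = 5*M^(3/2) - 4 = -4 + 5*M^(3/2))
(66*(w - 58) + 5661) + u(90) = (66*(-4 - 58) + 5661) + (-4 + 5*90^(3/2)) = (66*(-62) + 5661) + (-4 + 5*(270*√10)) = (-4092 + 5661) + (-4 + 1350*√10) = 1569 + (-4 + 1350*√10) = 1565 + 1350*√10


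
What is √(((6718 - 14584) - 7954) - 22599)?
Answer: I*√38419 ≈ 196.01*I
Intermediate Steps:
√(((6718 - 14584) - 7954) - 22599) = √((-7866 - 7954) - 22599) = √(-15820 - 22599) = √(-38419) = I*√38419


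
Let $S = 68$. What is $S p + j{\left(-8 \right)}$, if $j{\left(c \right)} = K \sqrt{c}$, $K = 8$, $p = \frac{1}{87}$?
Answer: $\frac{68}{87} + 16 i \sqrt{2} \approx 0.78161 + 22.627 i$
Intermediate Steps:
$p = \frac{1}{87} \approx 0.011494$
$j{\left(c \right)} = 8 \sqrt{c}$
$S p + j{\left(-8 \right)} = 68 \cdot \frac{1}{87} + 8 \sqrt{-8} = \frac{68}{87} + 8 \cdot 2 i \sqrt{2} = \frac{68}{87} + 16 i \sqrt{2}$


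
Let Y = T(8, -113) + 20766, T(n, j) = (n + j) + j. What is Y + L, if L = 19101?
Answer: 39649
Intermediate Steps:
T(n, j) = n + 2*j (T(n, j) = (j + n) + j = n + 2*j)
Y = 20548 (Y = (8 + 2*(-113)) + 20766 = (8 - 226) + 20766 = -218 + 20766 = 20548)
Y + L = 20548 + 19101 = 39649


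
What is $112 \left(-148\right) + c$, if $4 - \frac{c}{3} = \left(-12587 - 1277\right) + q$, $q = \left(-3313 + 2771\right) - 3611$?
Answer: $37487$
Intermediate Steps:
$q = -4153$ ($q = -542 - 3611 = -4153$)
$c = 54063$ ($c = 12 - 3 \left(\left(-12587 - 1277\right) - 4153\right) = 12 - 3 \left(-13864 - 4153\right) = 12 - -54051 = 12 + 54051 = 54063$)
$112 \left(-148\right) + c = 112 \left(-148\right) + 54063 = -16576 + 54063 = 37487$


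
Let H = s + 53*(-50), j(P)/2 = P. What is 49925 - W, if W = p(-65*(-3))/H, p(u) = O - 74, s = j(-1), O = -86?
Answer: 33100235/663 ≈ 49925.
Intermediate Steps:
j(P) = 2*P
s = -2 (s = 2*(-1) = -2)
p(u) = -160 (p(u) = -86 - 74 = -160)
H = -2652 (H = -2 + 53*(-50) = -2 - 2650 = -2652)
W = 40/663 (W = -160/(-2652) = -160*(-1/2652) = 40/663 ≈ 0.060332)
49925 - W = 49925 - 1*40/663 = 49925 - 40/663 = 33100235/663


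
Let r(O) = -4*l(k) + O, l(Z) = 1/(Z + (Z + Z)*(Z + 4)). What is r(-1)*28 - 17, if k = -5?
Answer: -337/5 ≈ -67.400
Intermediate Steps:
l(Z) = 1/(Z + 2*Z*(4 + Z)) (l(Z) = 1/(Z + (2*Z)*(4 + Z)) = 1/(Z + 2*Z*(4 + Z)))
r(O) = -⅘ + O (r(O) = -4/((-5)*(9 + 2*(-5))) + O = -(-4)/(5*(9 - 10)) + O = -(-4)/(5*(-1)) + O = -(-4)*(-1)/5 + O = -4*⅕ + O = -⅘ + O)
r(-1)*28 - 17 = (-⅘ - 1)*28 - 17 = -9/5*28 - 17 = -252/5 - 17 = -337/5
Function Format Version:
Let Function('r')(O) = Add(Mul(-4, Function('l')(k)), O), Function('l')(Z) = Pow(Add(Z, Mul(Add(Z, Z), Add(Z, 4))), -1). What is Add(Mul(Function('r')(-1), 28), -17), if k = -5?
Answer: Rational(-337, 5) ≈ -67.400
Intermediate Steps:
Function('l')(Z) = Pow(Add(Z, Mul(2, Z, Add(4, Z))), -1) (Function('l')(Z) = Pow(Add(Z, Mul(Mul(2, Z), Add(4, Z))), -1) = Pow(Add(Z, Mul(2, Z, Add(4, Z))), -1))
Function('r')(O) = Add(Rational(-4, 5), O) (Function('r')(O) = Add(Mul(-4, Mul(Pow(-5, -1), Pow(Add(9, Mul(2, -5)), -1))), O) = Add(Mul(-4, Mul(Rational(-1, 5), Pow(Add(9, -10), -1))), O) = Add(Mul(-4, Mul(Rational(-1, 5), Pow(-1, -1))), O) = Add(Mul(-4, Mul(Rational(-1, 5), -1)), O) = Add(Mul(-4, Rational(1, 5)), O) = Add(Rational(-4, 5), O))
Add(Mul(Function('r')(-1), 28), -17) = Add(Mul(Add(Rational(-4, 5), -1), 28), -17) = Add(Mul(Rational(-9, 5), 28), -17) = Add(Rational(-252, 5), -17) = Rational(-337, 5)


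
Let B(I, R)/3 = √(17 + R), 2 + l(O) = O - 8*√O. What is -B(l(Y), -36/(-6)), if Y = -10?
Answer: -3*√23 ≈ -14.387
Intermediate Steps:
l(O) = -2 + O - 8*√O (l(O) = -2 + (O - 8*√O) = -2 + O - 8*√O)
B(I, R) = 3*√(17 + R)
-B(l(Y), -36/(-6)) = -3*√(17 - 36/(-6)) = -3*√(17 - 36*(-⅙)) = -3*√(17 + 6) = -3*√23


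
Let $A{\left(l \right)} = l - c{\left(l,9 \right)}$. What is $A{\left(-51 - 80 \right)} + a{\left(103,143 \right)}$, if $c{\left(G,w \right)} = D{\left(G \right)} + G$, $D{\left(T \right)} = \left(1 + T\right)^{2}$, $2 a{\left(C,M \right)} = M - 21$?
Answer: $-16839$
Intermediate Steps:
$a{\left(C,M \right)} = - \frac{21}{2} + \frac{M}{2}$ ($a{\left(C,M \right)} = \frac{M - 21}{2} = \frac{-21 + M}{2} = - \frac{21}{2} + \frac{M}{2}$)
$c{\left(G,w \right)} = G + \left(1 + G\right)^{2}$ ($c{\left(G,w \right)} = \left(1 + G\right)^{2} + G = G + \left(1 + G\right)^{2}$)
$A{\left(l \right)} = - \left(1 + l\right)^{2}$ ($A{\left(l \right)} = l - \left(l + \left(1 + l\right)^{2}\right) = - \left(1 + l\right)^{2}$)
$A{\left(-51 - 80 \right)} + a{\left(103,143 \right)} = - \left(1 - 131\right)^{2} + \left(- \frac{21}{2} + \frac{1}{2} \cdot 143\right) = - \left(1 - 131\right)^{2} + \left(- \frac{21}{2} + \frac{143}{2}\right) = - \left(-130\right)^{2} + 61 = \left(-1\right) 16900 + 61 = -16900 + 61 = -16839$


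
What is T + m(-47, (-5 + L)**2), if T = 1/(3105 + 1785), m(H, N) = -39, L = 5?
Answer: -190709/4890 ≈ -39.000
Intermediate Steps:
T = 1/4890 ≈ 0.00020450
T + m(-47, (-5 + L)**2) = 1/4890 - 39 = -190709/4890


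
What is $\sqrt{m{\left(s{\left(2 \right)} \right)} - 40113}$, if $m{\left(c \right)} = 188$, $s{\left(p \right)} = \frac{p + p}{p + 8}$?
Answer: $5 i \sqrt{1597} \approx 199.81 i$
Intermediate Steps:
$s{\left(p \right)} = \frac{2 p}{8 + p}$
$\sqrt{m{\left(s{\left(2 \right)} \right)} - 40113} = \sqrt{188 - 40113} = \sqrt{-39925} = 5 i \sqrt{1597}$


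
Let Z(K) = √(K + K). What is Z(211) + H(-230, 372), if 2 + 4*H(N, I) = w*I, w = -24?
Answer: -4465/2 + √422 ≈ -2212.0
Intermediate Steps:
Z(K) = √2*√K (Z(K) = √(2*K) = √2*√K)
H(N, I) = -½ - 6*I (H(N, I) = -½ + (-24*I)/4 = -½ - 6*I)
Z(211) + H(-230, 372) = √2*√211 + (-½ - 6*372) = √422 + (-½ - 2232) = √422 - 4465/2 = -4465/2 + √422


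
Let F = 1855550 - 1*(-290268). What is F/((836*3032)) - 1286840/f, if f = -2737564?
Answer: 1142016796379/867380728016 ≈ 1.3166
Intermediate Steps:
F = 2145818 (F = 1855550 + 290268 = 2145818)
F/((836*3032)) - 1286840/f = 2145818/((836*3032)) - 1286840/(-2737564) = 2145818/2534752 - 1286840*(-1/2737564) = 2145818*(1/2534752) + 321710/684391 = 1072909/1267376 + 321710/684391 = 1142016796379/867380728016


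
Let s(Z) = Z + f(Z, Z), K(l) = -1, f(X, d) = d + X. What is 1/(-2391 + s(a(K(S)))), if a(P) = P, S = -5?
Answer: -1/2394 ≈ -0.00041771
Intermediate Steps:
f(X, d) = X + d
s(Z) = 3*Z (s(Z) = Z + (Z + Z) = Z + 2*Z = 3*Z)
1/(-2391 + s(a(K(S)))) = 1/(-2391 + 3*(-1)) = 1/(-2391 - 3) = 1/(-2394) = -1/2394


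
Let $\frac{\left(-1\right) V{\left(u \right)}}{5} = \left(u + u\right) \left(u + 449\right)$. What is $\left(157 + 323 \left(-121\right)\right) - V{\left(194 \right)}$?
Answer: $1208494$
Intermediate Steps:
$V{\left(u \right)} = - 10 u \left(449 + u\right)$ ($V{\left(u \right)} = - 5 \left(u + u\right) \left(u + 449\right) = - 5 \cdot 2 u \left(449 + u\right) = - 10 u \left(449 + u\right)$)
$\left(157 + 323 \left(-121\right)\right) - V{\left(194 \right)} = \left(157 + 323 \left(-121\right)\right) - \left(-10\right) 194 \left(449 + 194\right) = \left(157 - 39083\right) - \left(-10\right) 194 \cdot 643 = -38926 - -1247420 = -38926 + 1247420 = 1208494$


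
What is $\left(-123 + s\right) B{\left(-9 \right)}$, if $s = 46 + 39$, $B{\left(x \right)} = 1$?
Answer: $-38$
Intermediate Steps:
$s = 85$
$\left(-123 + s\right) B{\left(-9 \right)} = \left(-123 + 85\right) 1 = \left(-38\right) 1 = -38$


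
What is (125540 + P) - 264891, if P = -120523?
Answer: -259874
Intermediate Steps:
(125540 + P) - 264891 = (125540 - 120523) - 264891 = 5017 - 264891 = -259874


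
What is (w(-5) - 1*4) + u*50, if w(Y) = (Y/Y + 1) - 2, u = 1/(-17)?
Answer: -118/17 ≈ -6.9412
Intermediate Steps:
u = -1/17 ≈ -0.058824
w(Y) = 0 (w(Y) = (1 + 1) - 2 = 2 - 2 = 0)
(w(-5) - 1*4) + u*50 = (0 - 1*4) - 1/17*50 = (0 - 4) - 50/17 = -4 - 50/17 = -118/17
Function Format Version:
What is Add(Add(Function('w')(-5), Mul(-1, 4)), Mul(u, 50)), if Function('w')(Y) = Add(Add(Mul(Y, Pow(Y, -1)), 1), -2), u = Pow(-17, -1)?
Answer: Rational(-118, 17) ≈ -6.9412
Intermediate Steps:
u = Rational(-1, 17) ≈ -0.058824
Function('w')(Y) = 0 (Function('w')(Y) = Add(Add(1, 1), -2) = Add(2, -2) = 0)
Add(Add(Function('w')(-5), Mul(-1, 4)), Mul(u, 50)) = Add(Add(0, Mul(-1, 4)), Mul(Rational(-1, 17), 50)) = Add(Add(0, -4), Rational(-50, 17)) = Add(-4, Rational(-50, 17)) = Rational(-118, 17)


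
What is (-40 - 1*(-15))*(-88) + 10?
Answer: 2210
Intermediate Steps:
(-40 - 1*(-15))*(-88) + 10 = (-40 + 15)*(-88) + 10 = -25*(-88) + 10 = 2200 + 10 = 2210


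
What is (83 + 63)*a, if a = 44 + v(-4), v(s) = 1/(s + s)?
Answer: 25623/4 ≈ 6405.8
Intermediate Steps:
v(s) = 1/(2*s)
a = 351/8 (a = 44 + (1/2)/(-4) = 44 + (1/2)*(-1/4) = 44 - 1/8 = 351/8 ≈ 43.875)
(83 + 63)*a = (83 + 63)*(351/8) = 146*(351/8) = 25623/4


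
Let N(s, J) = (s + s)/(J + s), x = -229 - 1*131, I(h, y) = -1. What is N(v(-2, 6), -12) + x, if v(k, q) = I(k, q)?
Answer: -4678/13 ≈ -359.85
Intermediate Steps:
v(k, q) = -1
x = -360 (x = -229 - 131 = -360)
N(s, J) = 2*s/(J + s) (N(s, J) = (2*s)/(J + s) = 2*s/(J + s))
N(v(-2, 6), -12) + x = 2*(-1)/(-12 - 1) - 360 = 2*(-1)/(-13) - 360 = 2*(-1)*(-1/13) - 360 = 2/13 - 360 = -4678/13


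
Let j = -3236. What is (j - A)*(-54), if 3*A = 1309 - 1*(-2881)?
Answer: 250164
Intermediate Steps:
A = 4190/3 (A = (1309 - 1*(-2881))/3 = (1309 + 2881)/3 = (⅓)*4190 = 4190/3 ≈ 1396.7)
(j - A)*(-54) = (-3236 - 1*4190/3)*(-54) = (-3236 - 4190/3)*(-54) = -13898/3*(-54) = 250164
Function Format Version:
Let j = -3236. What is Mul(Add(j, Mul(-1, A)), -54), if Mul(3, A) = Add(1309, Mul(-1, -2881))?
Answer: 250164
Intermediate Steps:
A = Rational(4190, 3) (A = Mul(Rational(1, 3), Add(1309, Mul(-1, -2881))) = Mul(Rational(1, 3), Add(1309, 2881)) = Mul(Rational(1, 3), 4190) = Rational(4190, 3) ≈ 1396.7)
Mul(Add(j, Mul(-1, A)), -54) = Mul(Add(-3236, Mul(-1, Rational(4190, 3))), -54) = Mul(Add(-3236, Rational(-4190, 3)), -54) = Mul(Rational(-13898, 3), -54) = 250164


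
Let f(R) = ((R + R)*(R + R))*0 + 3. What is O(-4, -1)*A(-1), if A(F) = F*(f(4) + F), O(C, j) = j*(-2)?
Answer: -4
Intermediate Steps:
O(C, j) = -2*j
f(R) = 3 (f(R) = ((2*R)*(2*R))*0 + 3 = (4*R**2)*0 + 3 = 0 + 3 = 3)
A(F) = F*(3 + F)
O(-4, -1)*A(-1) = (-2*(-1))*(-(3 - 1)) = 2*(-1*2) = 2*(-2) = -4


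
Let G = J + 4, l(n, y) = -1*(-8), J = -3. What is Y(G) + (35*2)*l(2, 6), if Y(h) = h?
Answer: 561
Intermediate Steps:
l(n, y) = 8
G = 1 (G = -3 + 4 = 1)
Y(G) + (35*2)*l(2, 6) = 1 + (35*2)*8 = 1 + 70*8 = 1 + 560 = 561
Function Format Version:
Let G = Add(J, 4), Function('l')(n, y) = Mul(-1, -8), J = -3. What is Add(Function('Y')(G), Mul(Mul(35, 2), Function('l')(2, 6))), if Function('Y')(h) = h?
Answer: 561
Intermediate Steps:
Function('l')(n, y) = 8
G = 1 (G = Add(-3, 4) = 1)
Add(Function('Y')(G), Mul(Mul(35, 2), Function('l')(2, 6))) = Add(1, Mul(Mul(35, 2), 8)) = Add(1, Mul(70, 8)) = Add(1, 560) = 561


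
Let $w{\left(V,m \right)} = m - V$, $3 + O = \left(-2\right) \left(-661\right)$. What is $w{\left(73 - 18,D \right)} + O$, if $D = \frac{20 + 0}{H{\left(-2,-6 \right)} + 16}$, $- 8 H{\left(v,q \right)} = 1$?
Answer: $\frac{160688}{127} \approx 1265.3$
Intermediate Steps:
$H{\left(v,q \right)} = - \frac{1}{8}$ ($H{\left(v,q \right)} = \left(- \frac{1}{8}\right) 1 = - \frac{1}{8}$)
$D = \frac{160}{127}$ ($D = \frac{20 + 0}{- \frac{1}{8} + 16} = \frac{20}{\frac{127}{8}} = 20 \cdot \frac{8}{127} = \frac{160}{127} \approx 1.2598$)
$O = 1319$ ($O = -3 - -1322 = -3 + 1322 = 1319$)
$w{\left(73 - 18,D \right)} + O = \left(\frac{160}{127} - \left(73 - 18\right)\right) + 1319 = \left(\frac{160}{127} - 55\right) + 1319 = - \frac{6825}{127} + 1319 = \frac{160688}{127}$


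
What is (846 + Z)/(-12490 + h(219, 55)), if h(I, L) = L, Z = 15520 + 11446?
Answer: -27812/12435 ≈ -2.2366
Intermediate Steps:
Z = 26966
(846 + Z)/(-12490 + h(219, 55)) = (846 + 26966)/(-12490 + 55) = 27812/(-12435) = 27812*(-1/12435) = -27812/12435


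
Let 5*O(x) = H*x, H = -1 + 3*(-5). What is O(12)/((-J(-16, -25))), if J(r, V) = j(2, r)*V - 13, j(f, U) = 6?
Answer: -192/815 ≈ -0.23558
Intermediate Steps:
H = -16 (H = -1 - 15 = -16)
J(r, V) = -13 + 6*V (J(r, V) = 6*V - 13 = -13 + 6*V)
O(x) = -16*x/5 (O(x) = (-16*x)/5 = -16*x/5)
O(12)/((-J(-16, -25))) = (-16/5*12)/((-(-13 + 6*(-25)))) = -192*(-1/(-13 - 150))/5 = -192/(5*((-1*(-163)))) = -192/5/163 = -192/5*1/163 = -192/815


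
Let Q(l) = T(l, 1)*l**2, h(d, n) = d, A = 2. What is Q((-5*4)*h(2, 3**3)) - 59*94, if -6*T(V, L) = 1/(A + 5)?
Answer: -117266/21 ≈ -5584.1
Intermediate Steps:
T(V, L) = -1/42 (T(V, L) = -1/(6*(2 + 5)) = -1/6/7 = -1/6*1/7 = -1/42)
Q(l) = -l**2/42
Q((-5*4)*h(2, 3**3)) - 59*94 = -(-5*4*2)**2/42 - 59*94 = -(-20*2)**2/42 - 5546 = -1/42*(-40)**2 - 5546 = -1/42*1600 - 5546 = -800/21 - 5546 = -117266/21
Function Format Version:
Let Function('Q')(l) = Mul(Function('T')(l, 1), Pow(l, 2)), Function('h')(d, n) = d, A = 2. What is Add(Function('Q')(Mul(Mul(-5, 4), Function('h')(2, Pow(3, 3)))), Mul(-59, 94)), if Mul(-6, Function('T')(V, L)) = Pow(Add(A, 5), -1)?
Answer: Rational(-117266, 21) ≈ -5584.1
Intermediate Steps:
Function('T')(V, L) = Rational(-1, 42) (Function('T')(V, L) = Mul(Rational(-1, 6), Pow(Add(2, 5), -1)) = Mul(Rational(-1, 6), Pow(7, -1)) = Mul(Rational(-1, 6), Rational(1, 7)) = Rational(-1, 42))
Function('Q')(l) = Mul(Rational(-1, 42), Pow(l, 2))
Add(Function('Q')(Mul(Mul(-5, 4), Function('h')(2, Pow(3, 3)))), Mul(-59, 94)) = Add(Mul(Rational(-1, 42), Pow(Mul(Mul(-5, 4), 2), 2)), Mul(-59, 94)) = Add(Mul(Rational(-1, 42), Pow(Mul(-20, 2), 2)), -5546) = Add(Mul(Rational(-1, 42), Pow(-40, 2)), -5546) = Add(Mul(Rational(-1, 42), 1600), -5546) = Add(Rational(-800, 21), -5546) = Rational(-117266, 21)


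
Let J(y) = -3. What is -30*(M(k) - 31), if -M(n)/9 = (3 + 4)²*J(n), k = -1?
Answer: -38760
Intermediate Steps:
M(n) = 1323 (M(n) = -9*(3 + 4)²*(-3) = -9*7²*(-3) = -441*(-3) = -9*(-147) = 1323)
-30*(M(k) - 31) = -30*(1323 - 31) = -30*1292 = -38760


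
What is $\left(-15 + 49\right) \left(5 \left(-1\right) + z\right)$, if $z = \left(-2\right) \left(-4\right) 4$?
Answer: $918$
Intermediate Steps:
$z = 32$ ($z = 8 \cdot 4 = 32$)
$\left(-15 + 49\right) \left(5 \left(-1\right) + z\right) = \left(-15 + 49\right) \left(5 \left(-1\right) + 32\right) = 34 \left(-5 + 32\right) = 34 \cdot 27 = 918$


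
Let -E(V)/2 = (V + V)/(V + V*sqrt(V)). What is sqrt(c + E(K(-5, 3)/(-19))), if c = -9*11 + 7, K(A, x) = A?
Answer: 2*sqrt(-456 - 23*sqrt(95))/sqrt(19 + sqrt(95)) ≈ 9.7285*I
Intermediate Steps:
c = -92 (c = -99 + 7 = -92)
E(V) = -4*V/(V + V**(3/2)) (E(V) = -2*(V + V)/(V + V*sqrt(V)) = -2*2*V/(V + V**(3/2)) = -4*V/(V + V**(3/2)))
sqrt(c + E(K(-5, 3)/(-19))) = sqrt(-92 - 4*(-5/(-19))/(-5/(-19) + (-5/(-19))**(3/2))) = sqrt(-92 - 4*(-5*(-1/19))/(-5*(-1/19) + (-5*(-1/19))**(3/2))) = sqrt(-92 - 4*5/19/(5/19 + (5/19)**(3/2))) = sqrt(-92 - 4*5/19/(5/19 + 5*sqrt(95)/361)) = sqrt(-92 - 20/(19*(5/19 + 5*sqrt(95)/361)))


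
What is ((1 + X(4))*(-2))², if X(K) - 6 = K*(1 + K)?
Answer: 2916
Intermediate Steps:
X(K) = 6 + K*(1 + K)
((1 + X(4))*(-2))² = ((1 + (6 + 4 + 4²))*(-2))² = ((1 + (6 + 4 + 16))*(-2))² = ((1 + 26)*(-2))² = (27*(-2))² = (-54)² = 2916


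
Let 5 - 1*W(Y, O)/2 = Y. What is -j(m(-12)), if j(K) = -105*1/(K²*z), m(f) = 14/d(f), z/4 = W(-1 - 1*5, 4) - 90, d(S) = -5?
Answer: -375/7616 ≈ -0.049238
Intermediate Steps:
W(Y, O) = 10 - 2*Y
z = -272 (z = 4*((10 - 2*(-1 - 1*5)) - 90) = 4*((10 - 2*(-1 - 5)) - 90) = 4*((10 - 2*(-6)) - 90) = 4*((10 + 12) - 90) = 4*(22 - 90) = 4*(-68) = -272)
m(f) = -14/5 (m(f) = 14/(-5) = 14*(-⅕) = -14/5)
j(K) = 105/(272*K²) (j(K) = -105*(-1/(272*K²)) = -(-105)/(272*K²) = 105/(272*K²))
-j(m(-12)) = -105/(272*(-14/5)²) = -105*25/(272*196) = -1*375/7616 = -375/7616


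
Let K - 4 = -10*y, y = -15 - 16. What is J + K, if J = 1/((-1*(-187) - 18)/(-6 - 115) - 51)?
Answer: 1990639/6340 ≈ 313.98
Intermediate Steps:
y = -31
K = 314 (K = 4 - 10*(-31) = 4 + 310 = 314)
J = -121/6340 (J = 1/((187 - 18)/(-121) - 51) = 1/(169*(-1/121) - 51) = 1/(-169/121 - 51) = 1/(-6340/121) = -121/6340 ≈ -0.019085)
J + K = -121/6340 + 314 = 1990639/6340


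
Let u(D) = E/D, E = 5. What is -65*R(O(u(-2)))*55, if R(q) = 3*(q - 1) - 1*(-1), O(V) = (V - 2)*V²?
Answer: 2470325/8 ≈ 3.0879e+5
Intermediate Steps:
u(D) = 5/D
O(V) = V²*(-2 + V) (O(V) = (-2 + V)*V² = V²*(-2 + V))
R(q) = -2 + 3*q (R(q) = 3*(-1 + q) + 1 = (-3 + 3*q) + 1 = -2 + 3*q)
-65*R(O(u(-2)))*55 = -65*(-2 + 3*((5/(-2))²*(-2 + 5/(-2))))*55 = -65*(-2 + 3*((5*(-½))²*(-2 + 5*(-½))))*55 = -65*(-2 + 3*((-5/2)²*(-2 - 5/2)))*55 = -65*(-2 + 3*((25/4)*(-9/2)))*55 = -65*(-2 + 3*(-225/8))*55 = -65*(-2 - 675/8)*55 = -65*(-691/8)*55 = (44915/8)*55 = 2470325/8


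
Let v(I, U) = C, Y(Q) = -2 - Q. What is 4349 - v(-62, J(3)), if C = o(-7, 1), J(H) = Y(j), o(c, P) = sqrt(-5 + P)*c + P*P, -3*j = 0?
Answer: 4348 + 14*I ≈ 4348.0 + 14.0*I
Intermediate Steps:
j = 0 (j = -1/3*0 = 0)
o(c, P) = P**2 + c*sqrt(-5 + P) (o(c, P) = c*sqrt(-5 + P) + P**2 = P**2 + c*sqrt(-5 + P))
J(H) = -2 (J(H) = -2 - 1*0 = -2 + 0 = -2)
C = 1 - 14*I (C = 1**2 - 7*sqrt(-5 + 1) = 1 - 14*I ≈ 1.0 - 14.0*I)
v(I, U) = 1 - 14*I
4349 - v(-62, J(3)) = 4349 - (1 - 14*I) = 4349 + (-1 + 14*I) = 4348 + 14*I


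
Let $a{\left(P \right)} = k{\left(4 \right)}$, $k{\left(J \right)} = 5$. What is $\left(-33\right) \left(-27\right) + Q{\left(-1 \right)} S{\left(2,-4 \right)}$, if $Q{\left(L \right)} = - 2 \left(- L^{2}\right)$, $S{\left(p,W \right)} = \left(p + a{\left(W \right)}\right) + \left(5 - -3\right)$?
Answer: $921$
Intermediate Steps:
$a{\left(P \right)} = 5$
$S{\left(p,W \right)} = 13 + p$ ($S{\left(p,W \right)} = \left(p + 5\right) + \left(5 - -3\right) = \left(5 + p\right) + \left(5 + 3\right) = \left(5 + p\right) + 8 = 13 + p$)
$Q{\left(L \right)} = 2 L^{2}$
$\left(-33\right) \left(-27\right) + Q{\left(-1 \right)} S{\left(2,-4 \right)} = \left(-33\right) \left(-27\right) + 2 \left(-1\right)^{2} \left(13 + 2\right) = 891 + 2 \cdot 1 \cdot 15 = 891 + 2 \cdot 15 = 891 + 30 = 921$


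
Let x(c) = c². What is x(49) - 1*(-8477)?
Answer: 10878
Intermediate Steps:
x(49) - 1*(-8477) = 49² - 1*(-8477) = 2401 + 8477 = 10878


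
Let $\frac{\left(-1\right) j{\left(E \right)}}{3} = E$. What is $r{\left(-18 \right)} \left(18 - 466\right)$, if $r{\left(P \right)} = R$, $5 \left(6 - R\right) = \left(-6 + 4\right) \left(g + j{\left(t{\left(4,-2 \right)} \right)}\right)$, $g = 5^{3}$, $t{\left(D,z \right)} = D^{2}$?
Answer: $- \frac{82432}{5} \approx -16486.0$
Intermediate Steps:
$j{\left(E \right)} = - 3 E$
$g = 125$
$R = \frac{184}{5}$ ($R = 6 - \frac{\left(-6 + 4\right) \left(125 - 3 \cdot 4^{2}\right)}{5} = 6 - \frac{\left(-2\right) \left(125 - 48\right)}{5} = 6 - \frac{\left(-2\right) 77}{5} = 6 - - \frac{154}{5} = 6 + \frac{154}{5} = \frac{184}{5} \approx 36.8$)
$r{\left(P \right)} = \frac{184}{5}$
$r{\left(-18 \right)} \left(18 - 466\right) = \frac{184 \left(18 - 466\right)}{5} = \frac{184}{5} \left(-448\right) = - \frac{82432}{5}$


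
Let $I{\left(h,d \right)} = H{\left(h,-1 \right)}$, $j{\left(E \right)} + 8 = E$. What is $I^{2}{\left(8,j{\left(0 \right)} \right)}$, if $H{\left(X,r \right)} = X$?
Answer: $64$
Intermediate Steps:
$j{\left(E \right)} = -8 + E$
$I{\left(h,d \right)} = h$
$I^{2}{\left(8,j{\left(0 \right)} \right)} = 8^{2} = 64$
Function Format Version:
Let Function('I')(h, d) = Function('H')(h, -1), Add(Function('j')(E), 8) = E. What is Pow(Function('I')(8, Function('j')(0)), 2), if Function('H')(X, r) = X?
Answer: 64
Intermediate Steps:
Function('j')(E) = Add(-8, E)
Function('I')(h, d) = h
Pow(Function('I')(8, Function('j')(0)), 2) = Pow(8, 2) = 64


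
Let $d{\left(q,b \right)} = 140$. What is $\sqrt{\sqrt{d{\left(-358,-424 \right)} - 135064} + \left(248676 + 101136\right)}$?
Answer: $\sqrt{349812 + 2 i \sqrt{33731}} \approx 591.45 + 0.311 i$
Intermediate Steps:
$\sqrt{\sqrt{d{\left(-358,-424 \right)} - 135064} + \left(248676 + 101136\right)} = \sqrt{\sqrt{140 - 135064} + \left(248676 + 101136\right)} = \sqrt{\sqrt{-134924} + 349812} = \sqrt{2 i \sqrt{33731} + 349812} = \sqrt{349812 + 2 i \sqrt{33731}}$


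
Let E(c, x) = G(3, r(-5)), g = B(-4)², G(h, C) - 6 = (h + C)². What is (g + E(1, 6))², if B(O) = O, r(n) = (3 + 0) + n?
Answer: 529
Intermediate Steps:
r(n) = 3 + n
G(h, C) = 6 + (C + h)² (G(h, C) = 6 + (h + C)² = 6 + (C + h)²)
g = 16 (g = (-4)² = 16)
E(c, x) = 7 (E(c, x) = 6 + ((3 - 5) + 3)² = 6 + (-2 + 3)² = 6 + 1² = 6 + 1 = 7)
(g + E(1, 6))² = (16 + 7)² = 23² = 529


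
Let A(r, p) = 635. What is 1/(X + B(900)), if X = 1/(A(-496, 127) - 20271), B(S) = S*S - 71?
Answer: 19636/15903765843 ≈ 1.2347e-6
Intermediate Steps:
B(S) = -71 + S² (B(S) = S² - 71 = -71 + S²)
X = -1/19636 (X = 1/(635 - 20271) = 1/(-19636) = -1/19636 ≈ -5.0927e-5)
1/(X + B(900)) = 1/(-1/19636 + (-71 + 900²)) = 1/(-1/19636 + (-71 + 810000)) = 1/(-1/19636 + 809929) = 1/(15903765843/19636) = 19636/15903765843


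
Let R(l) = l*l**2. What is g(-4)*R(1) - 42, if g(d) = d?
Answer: -46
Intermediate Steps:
R(l) = l**3
g(-4)*R(1) - 42 = -4*1**3 - 42 = -4*1 - 42 = -4 - 42 = -46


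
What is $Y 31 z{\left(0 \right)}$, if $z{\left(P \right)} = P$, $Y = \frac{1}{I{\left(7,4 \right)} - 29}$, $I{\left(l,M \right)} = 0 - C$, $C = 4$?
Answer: $0$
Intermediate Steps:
$I{\left(l,M \right)} = -4$ ($I{\left(l,M \right)} = 0 - 4 = -4$)
$Y = - \frac{1}{33}$ ($Y = \frac{1}{-4 - 29} = \frac{1}{-33} = - \frac{1}{33} \approx -0.030303$)
$Y 31 z{\left(0 \right)} = \left(- \frac{1}{33}\right) 31 \cdot 0 = \left(- \frac{31}{33}\right) 0 = 0$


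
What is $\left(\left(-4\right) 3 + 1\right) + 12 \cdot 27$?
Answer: $313$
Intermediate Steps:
$\left(\left(-4\right) 3 + 1\right) + 12 \cdot 27 = \left(-12 + 1\right) + 324 = -11 + 324 = 313$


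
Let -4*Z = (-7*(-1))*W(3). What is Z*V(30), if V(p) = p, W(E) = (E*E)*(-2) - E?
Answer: 2205/2 ≈ 1102.5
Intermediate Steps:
W(E) = -E - 2*E**2 (W(E) = E**2*(-2) - E = -2*E**2 - E = -E - 2*E**2)
Z = 147/4 (Z = -(-7*(-1))*(-1*3*(1 + 2*3))/4 = -7*(-1*3*(1 + 6))/4 = -7*(-1*3*7)/4 = -7*(-21)/4 = -1/4*(-147) = 147/4 ≈ 36.750)
Z*V(30) = (147/4)*30 = 2205/2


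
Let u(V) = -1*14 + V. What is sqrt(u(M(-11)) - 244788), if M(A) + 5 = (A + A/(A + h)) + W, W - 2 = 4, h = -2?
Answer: I*sqrt(41373085)/13 ≈ 494.78*I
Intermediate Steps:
W = 6 (W = 2 + 4 = 6)
M(A) = 1 + A + A/(-2 + A) (M(A) = -5 + ((A + A/(A - 2)) + 6) = -5 + ((A + A/(-2 + A)) + 6) = -5 + (6 + A + A/(-2 + A)) = 1 + A + A/(-2 + A))
u(V) = -14 + V
sqrt(u(M(-11)) - 244788) = sqrt((-14 + (-2 + (-11)**2)/(-2 - 11)) - 244788) = sqrt((-14 + (-2 + 121)/(-13)) - 244788) = sqrt((-14 - 1/13*119) - 244788) = sqrt((-14 - 119/13) - 244788) = sqrt(-301/13 - 244788) = sqrt(-3182545/13) = I*sqrt(41373085)/13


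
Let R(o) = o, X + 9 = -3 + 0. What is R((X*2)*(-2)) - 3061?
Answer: -3013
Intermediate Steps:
X = -12 (X = -9 + (-3 + 0) = -9 - 3 = -12)
R((X*2)*(-2)) - 3061 = -12*2*(-2) - 3061 = -24*(-2) - 3061 = 48 - 3061 = -3013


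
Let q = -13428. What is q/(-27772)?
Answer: 3357/6943 ≈ 0.48351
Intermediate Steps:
q/(-27772) = -13428/(-27772) = -13428*(-1/27772) = 3357/6943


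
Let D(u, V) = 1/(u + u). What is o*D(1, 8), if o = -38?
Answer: -19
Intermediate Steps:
D(u, V) = 1/(2*u)
o*D(1, 8) = -19/1 = -19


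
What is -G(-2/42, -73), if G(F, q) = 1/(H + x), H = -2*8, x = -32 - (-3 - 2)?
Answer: 1/43 ≈ 0.023256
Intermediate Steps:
x = -27 (x = -32 - 1*(-5) = -32 + 5 = -27)
H = -16
G(F, q) = -1/43 (G(F, q) = 1/(-16 - 27) = 1/(-43) = -1/43)
-G(-2/42, -73) = -1*(-1/43) = 1/43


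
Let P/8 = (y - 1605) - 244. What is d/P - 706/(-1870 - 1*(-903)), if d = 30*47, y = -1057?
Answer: 7524809/11240408 ≈ 0.66944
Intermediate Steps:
d = 1410
P = -23248 (P = 8*((-1057 - 1605) - 244) = 8*(-2662 - 244) = 8*(-2906) = -23248)
d/P - 706/(-1870 - 1*(-903)) = 1410/(-23248) - 706/(-1870 - 1*(-903)) = 1410*(-1/23248) - 706/(-1870 + 903) = -705/11624 - 706/(-967) = -705/11624 - 706*(-1/967) = -705/11624 + 706/967 = 7524809/11240408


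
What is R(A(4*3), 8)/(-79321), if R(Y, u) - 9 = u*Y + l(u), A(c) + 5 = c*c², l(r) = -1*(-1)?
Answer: -1254/7211 ≈ -0.17390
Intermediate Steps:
l(r) = 1
A(c) = -5 + c³ (A(c) = -5 + c*c² = -5 + c³)
R(Y, u) = 10 + Y*u (R(Y, u) = 9 + (u*Y + 1) = 9 + (Y*u + 1) = 9 + (1 + Y*u) = 10 + Y*u)
R(A(4*3), 8)/(-79321) = (10 + (-5 + (4*3)³)*8)/(-79321) = (10 + (-5 + 12³)*8)*(-1/79321) = (10 + (-5 + 1728)*8)*(-1/79321) = (10 + 1723*8)*(-1/79321) = (10 + 13784)*(-1/79321) = 13794*(-1/79321) = -1254/7211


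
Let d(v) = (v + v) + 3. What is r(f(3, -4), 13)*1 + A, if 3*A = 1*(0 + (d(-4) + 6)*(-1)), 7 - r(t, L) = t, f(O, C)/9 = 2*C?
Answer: 236/3 ≈ 78.667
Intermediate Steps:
f(O, C) = 18*C (f(O, C) = 9*(2*C) = 18*C)
d(v) = 3 + 2*v (d(v) = 2*v + 3 = 3 + 2*v)
r(t, L) = 7 - t
A = -⅓ (A = (1*(0 + ((3 + 2*(-4)) + 6)*(-1)))/3 = (1*(0 + ((3 - 8) + 6)*(-1)))/3 = (1*(0 + (-5 + 6)*(-1)))/3 = (1*(0 + 1*(-1)))/3 = (1*(0 - 1))/3 = (1*(-1))/3 = (⅓)*(-1) = -⅓ ≈ -0.33333)
r(f(3, -4), 13)*1 + A = (7 - 18*(-4))*1 - ⅓ = (7 - 1*(-72))*1 - ⅓ = (7 + 72)*1 - ⅓ = 79*1 - ⅓ = 79 - ⅓ = 236/3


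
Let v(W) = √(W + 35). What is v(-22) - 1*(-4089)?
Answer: 4089 + √13 ≈ 4092.6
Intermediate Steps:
v(W) = √(35 + W)
v(-22) - 1*(-4089) = √(35 - 22) - 1*(-4089) = √13 + 4089 = 4089 + √13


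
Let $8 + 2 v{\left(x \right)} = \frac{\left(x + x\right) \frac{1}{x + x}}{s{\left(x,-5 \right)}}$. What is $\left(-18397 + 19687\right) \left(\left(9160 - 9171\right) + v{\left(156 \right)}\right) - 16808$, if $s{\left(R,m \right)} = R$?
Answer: $- \frac{1880001}{52} \approx -36154.0$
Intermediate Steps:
$v{\left(x \right)} = -4 + \frac{1}{2 x}$ ($v{\left(x \right)} = -4 + \frac{\frac{x + x}{x + x} \frac{1}{x}}{2} = -4 + \frac{\frac{2 x}{2 x} \frac{1}{x}}{2} = -4 + \frac{2 x \frac{1}{2 x} \frac{1}{x}}{2} = -4 + \frac{1 \frac{1}{x}}{2} = -4 + \frac{1}{2 x}$)
$\left(-18397 + 19687\right) \left(\left(9160 - 9171\right) + v{\left(156 \right)}\right) - 16808 = \left(-18397 + 19687\right) \left(\left(9160 - 9171\right) - \left(4 - \frac{1}{2 \cdot 156}\right)\right) - 16808 = 1290 \left(-11 + \left(-4 + \frac{1}{2} \cdot \frac{1}{156}\right)\right) - 16808 = 1290 \left(-11 + \left(-4 + \frac{1}{312}\right)\right) - 16808 = 1290 \left(-11 - \frac{1247}{312}\right) - 16808 = 1290 \left(- \frac{4679}{312}\right) - 16808 = - \frac{1005985}{52} - 16808 = - \frac{1880001}{52}$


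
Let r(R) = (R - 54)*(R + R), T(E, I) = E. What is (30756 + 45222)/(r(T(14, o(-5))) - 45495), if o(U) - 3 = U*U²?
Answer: -75978/46615 ≈ -1.6299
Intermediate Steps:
o(U) = 3 + U³ (o(U) = 3 + U*U² = 3 + U³)
r(R) = 2*R*(-54 + R) (r(R) = (-54 + R)*(2*R) = 2*R*(-54 + R))
(30756 + 45222)/(r(T(14, o(-5))) - 45495) = (30756 + 45222)/(2*14*(-54 + 14) - 45495) = 75978/(2*14*(-40) - 45495) = 75978/(-1120 - 45495) = 75978/(-46615) = 75978*(-1/46615) = -75978/46615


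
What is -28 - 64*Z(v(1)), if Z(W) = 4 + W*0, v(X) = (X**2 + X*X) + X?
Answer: -284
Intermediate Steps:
v(X) = X + 2*X**2 (v(X) = (X**2 + X**2) + X = 2*X**2 + X = X + 2*X**2)
Z(W) = 4 (Z(W) = 4 + 0 = 4)
-28 - 64*Z(v(1)) = -28 - 64*4 = -28 - 256 = -284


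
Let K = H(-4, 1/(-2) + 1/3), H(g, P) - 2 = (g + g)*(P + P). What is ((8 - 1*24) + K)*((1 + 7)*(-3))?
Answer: 272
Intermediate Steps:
H(g, P) = 2 + 4*P*g (H(g, P) = 2 + (g + g)*(P + P) = 2 + (2*g)*(2*P) = 2 + 4*P*g)
K = 14/3 (K = 2 + 4*(1/(-2) + 1/3)*(-4) = 2 + 4*(1*(-1/2) + 1*(1/3))*(-4) = 2 + 4*(-1/2 + 1/3)*(-4) = 2 + 4*(-1/6)*(-4) = 2 + 8/3 = 14/3 ≈ 4.6667)
((8 - 1*24) + K)*((1 + 7)*(-3)) = ((8 - 1*24) + 14/3)*((1 + 7)*(-3)) = ((8 - 24) + 14/3)*(8*(-3)) = (-16 + 14/3)*(-24) = -34/3*(-24) = 272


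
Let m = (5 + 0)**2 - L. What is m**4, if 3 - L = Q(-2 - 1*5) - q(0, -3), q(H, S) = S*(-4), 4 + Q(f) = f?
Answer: 1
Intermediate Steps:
Q(f) = -4 + f
q(H, S) = -4*S
L = 26 (L = 3 - ((-4 + (-2 - 1*5)) - (-4)*(-3)) = 3 - ((-4 + (-2 - 5)) - 1*12) = 3 - ((-4 - 7) - 12) = 3 - (-11 - 12) = 3 - 1*(-23) = 3 + 23 = 26)
m = -1 (m = (5 + 0)**2 - 1*26 = 5**2 - 26 = 25 - 26 = -1)
m**4 = (-1)**4 = 1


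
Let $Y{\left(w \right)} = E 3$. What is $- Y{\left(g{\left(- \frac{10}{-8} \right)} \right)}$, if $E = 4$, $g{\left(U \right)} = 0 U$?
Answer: $-12$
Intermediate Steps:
$g{\left(U \right)} = 0$
$Y{\left(w \right)} = 12$ ($Y{\left(w \right)} = 4 \cdot 3 = 12$)
$- Y{\left(g{\left(- \frac{10}{-8} \right)} \right)} = \left(-1\right) 12 = -12$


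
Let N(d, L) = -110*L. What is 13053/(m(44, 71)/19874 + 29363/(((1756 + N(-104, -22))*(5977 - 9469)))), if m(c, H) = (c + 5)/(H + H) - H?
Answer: -134294646874249152/57293175685 ≈ -2.3440e+6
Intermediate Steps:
m(c, H) = -H + (5 + c)/(2*H) (m(c, H) = (5 + c)/((2*H)) - H = (5 + c)*(1/(2*H)) - H = (5 + c)/(2*H) - H = -H + (5 + c)/(2*H))
13053/(m(44, 71)/19874 + 29363/(((1756 + N(-104, -22))*(5977 - 9469)))) = 13053/(((1/2)*(5 + 44 - 2*71**2)/71)/19874 + 29363/(((1756 - 110*(-22))*(5977 - 9469)))) = 13053/(((1/2)*(1/71)*(5 + 44 - 2*5041))*(1/19874) + 29363/(((1756 + 2420)*(-3492)))) = 13053/(((1/2)*(1/71)*(5 + 44 - 10082))*(1/19874) + 29363/((4176*(-3492)))) = 13053/(((1/2)*(1/71)*(-10033))*(1/19874) + 29363/(-14582592)) = 13053/(-10033/142*1/19874 + 29363*(-1/14582592)) = 13053/(-10033/2822108 - 29363/14582592) = 13053/(-57293175685/10288412385984) = 13053*(-10288412385984/57293175685) = -134294646874249152/57293175685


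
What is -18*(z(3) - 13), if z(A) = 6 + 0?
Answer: 126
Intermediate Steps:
z(A) = 6
-18*(z(3) - 13) = -18*(6 - 13) = -18*(-7) = 126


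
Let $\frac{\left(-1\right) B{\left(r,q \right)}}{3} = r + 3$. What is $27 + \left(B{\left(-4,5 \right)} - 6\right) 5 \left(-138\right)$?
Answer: $2097$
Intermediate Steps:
$B{\left(r,q \right)} = -9 - 3 r$ ($B{\left(r,q \right)} = - 3 \left(r + 3\right) = - 3 \left(3 + r\right) = -9 - 3 r$)
$27 + \left(B{\left(-4,5 \right)} - 6\right) 5 \left(-138\right) = 27 + \left(\left(-9 - -12\right) - 6\right) 5 \left(-138\right) = 27 + \left(\left(-9 + 12\right) - 6\right) 5 \left(-138\right) = 27 + \left(3 - 6\right) 5 \left(-138\right) = 27 + \left(-3\right) 5 \left(-138\right) = 27 - -2070 = 27 + 2070 = 2097$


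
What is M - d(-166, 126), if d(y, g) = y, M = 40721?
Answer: 40887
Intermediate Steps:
M - d(-166, 126) = 40721 - 1*(-166) = 40721 + 166 = 40887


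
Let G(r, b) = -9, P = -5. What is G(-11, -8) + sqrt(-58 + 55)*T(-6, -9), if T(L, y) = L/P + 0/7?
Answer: -9 + 6*I*sqrt(3)/5 ≈ -9.0 + 2.0785*I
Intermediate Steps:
T(L, y) = -L/5 (T(L, y) = L/(-5) + 0/7 = L*(-1/5) + 0*(1/7) = -L/5 + 0 = -L/5)
G(-11, -8) + sqrt(-58 + 55)*T(-6, -9) = -9 + sqrt(-58 + 55)*(-1/5*(-6)) = -9 + sqrt(-3)*(6/5) = -9 + (I*sqrt(3))*(6/5) = -9 + 6*I*sqrt(3)/5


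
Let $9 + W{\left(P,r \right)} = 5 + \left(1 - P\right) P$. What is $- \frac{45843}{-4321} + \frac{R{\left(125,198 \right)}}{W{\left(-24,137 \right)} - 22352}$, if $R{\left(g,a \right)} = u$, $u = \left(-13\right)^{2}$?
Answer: $\frac{1051641659}{99192876} \approx 10.602$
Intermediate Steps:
$W{\left(P,r \right)} = -4 + P \left(1 - P\right)$ ($W{\left(P,r \right)} = -9 + \left(5 + \left(1 - P\right) P\right) = -9 + \left(5 + P \left(1 - P\right)\right) = -4 + P \left(1 - P\right)$)
$u = 169$
$R{\left(g,a \right)} = 169$
$- \frac{45843}{-4321} + \frac{R{\left(125,198 \right)}}{W{\left(-24,137 \right)} - 22352} = - \frac{45843}{-4321} + \frac{169}{\left(-4 - 24 - \left(-24\right)^{2}\right) - 22352} = \left(-45843\right) \left(- \frac{1}{4321}\right) + \frac{169}{\left(-4 - 24 - 576\right) - 22352} = \frac{45843}{4321} + \frac{169}{\left(-4 - 24 - 576\right) - 22352} = \frac{45843}{4321} + \frac{169}{-604 - 22352} = \frac{45843}{4321} + \frac{169}{-22956} = \frac{45843}{4321} + 169 \left(- \frac{1}{22956}\right) = \frac{45843}{4321} - \frac{169}{22956} = \frac{1051641659}{99192876}$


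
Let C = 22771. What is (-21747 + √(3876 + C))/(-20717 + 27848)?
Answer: -7249/2377 + √26647/7131 ≈ -3.0268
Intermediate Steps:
(-21747 + √(3876 + C))/(-20717 + 27848) = (-21747 + √(3876 + 22771))/(-20717 + 27848) = (-21747 + √26647)/7131 = (-21747 + √26647)*(1/7131) = -7249/2377 + √26647/7131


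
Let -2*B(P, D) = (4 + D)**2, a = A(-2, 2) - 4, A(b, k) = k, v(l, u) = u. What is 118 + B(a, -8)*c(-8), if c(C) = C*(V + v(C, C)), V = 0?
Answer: -394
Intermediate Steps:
a = -2 (a = 2 - 4 = -2)
c(C) = C**2 (c(C) = C*(0 + C) = C*C = C**2)
B(P, D) = -(4 + D)**2/2
118 + B(a, -8)*c(-8) = 118 - (4 - 8)**2/2*(-8)**2 = 118 - 1/2*(-4)**2*64 = 118 - 1/2*16*64 = 118 - 8*64 = 118 - 512 = -394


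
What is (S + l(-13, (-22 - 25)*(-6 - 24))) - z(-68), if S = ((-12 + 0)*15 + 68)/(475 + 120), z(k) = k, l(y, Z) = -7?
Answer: 5169/85 ≈ 60.812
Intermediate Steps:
S = -16/85 (S = (-12*15 + 68)/595 = (-180 + 68)*(1/595) = -112*1/595 = -16/85 ≈ -0.18824)
(S + l(-13, (-22 - 25)*(-6 - 24))) - z(-68) = (-16/85 - 7) - 1*(-68) = -611/85 + 68 = 5169/85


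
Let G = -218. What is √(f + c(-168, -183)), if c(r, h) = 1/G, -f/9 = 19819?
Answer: I*√8476903622/218 ≈ 422.34*I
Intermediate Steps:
f = -178371 (f = -9*19819 = -178371)
c(r, h) = -1/218 (c(r, h) = 1/(-218) = -1/218)
√(f + c(-168, -183)) = √(-178371 - 1/218) = √(-38884879/218) = I*√8476903622/218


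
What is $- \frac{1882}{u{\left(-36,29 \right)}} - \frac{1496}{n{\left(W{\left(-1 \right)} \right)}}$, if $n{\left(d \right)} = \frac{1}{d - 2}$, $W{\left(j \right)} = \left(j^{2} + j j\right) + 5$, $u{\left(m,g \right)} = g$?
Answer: $- \frac{218802}{29} \approx -7544.9$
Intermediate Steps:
$W{\left(j \right)} = 5 + 2 j^{2}$ ($W{\left(j \right)} = \left(j^{2} + j^{2}\right) + 5 = 2 j^{2} + 5 = 5 + 2 j^{2}$)
$n{\left(d \right)} = \frac{1}{-2 + d}$
$- \frac{1882}{u{\left(-36,29 \right)}} - \frac{1496}{n{\left(W{\left(-1 \right)} \right)}} = - \frac{1882}{29} - \frac{1496}{\frac{1}{-2 + \left(5 + 2 \left(-1\right)^{2}\right)}} = \left(-1882\right) \frac{1}{29} - \frac{1496}{\frac{1}{-2 + \left(5 + 2 \cdot 1\right)}} = - \frac{1882}{29} - \frac{1496}{\frac{1}{-2 + \left(5 + 2\right)}} = - \frac{1882}{29} - \frac{1496}{\frac{1}{-2 + 7}} = - \frac{1882}{29} - \frac{1496}{\frac{1}{5}} = - \frac{1882}{29} - 1496 \frac{1}{\frac{1}{5}} = - \frac{1882}{29} - 7480 = - \frac{218802}{29}$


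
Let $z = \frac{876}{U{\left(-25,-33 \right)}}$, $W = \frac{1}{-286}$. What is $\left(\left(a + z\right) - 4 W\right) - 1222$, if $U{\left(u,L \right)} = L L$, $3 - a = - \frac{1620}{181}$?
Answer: $- \frac{1032851639}{854139} \approx -1209.2$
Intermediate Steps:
$W = - \frac{1}{286} \approx -0.0034965$
$a = \frac{2163}{181}$ ($a = 3 - - \frac{1620}{181} = 3 + \frac{1620}{181} = \frac{2163}{181} \approx 11.95$)
$U{\left(u,L \right)} = L^{2}$
$z = \frac{292}{363}$ ($z = \frac{876}{\left(-33\right)^{2}} = \frac{876}{1089} = 876 \cdot \frac{1}{1089} = \frac{292}{363} \approx 0.80441$)
$\left(\left(a + z\right) - 4 W\right) - 1222 = \left(\left(\frac{2163}{181} + \frac{292}{363}\right) - - \frac{2}{143}\right) - 1222 = \left(\frac{838021}{65703} + \frac{2}{143}\right) - 1222 = \frac{10906219}{854139} - 1222 = - \frac{1032851639}{854139}$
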